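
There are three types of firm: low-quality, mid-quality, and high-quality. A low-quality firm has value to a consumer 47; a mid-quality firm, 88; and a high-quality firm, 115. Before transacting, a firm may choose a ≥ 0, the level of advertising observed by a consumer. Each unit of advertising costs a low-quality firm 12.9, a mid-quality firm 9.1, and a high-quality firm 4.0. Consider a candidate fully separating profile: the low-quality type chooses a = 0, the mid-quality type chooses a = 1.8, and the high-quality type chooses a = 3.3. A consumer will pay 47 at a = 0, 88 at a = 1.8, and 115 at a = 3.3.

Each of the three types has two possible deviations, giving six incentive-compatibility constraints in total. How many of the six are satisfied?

3

Low-quality (own payoff 47): to a=1.8 gives 88 − 12.9×1.8 = 64.78 → profitable ✗; to a=3.3 gives 115 − 12.9×3.3 = 72.43 → profitable ✗.
High-quality (own payoff 115 − 4.0×3.3 = 101.8): to a=0 gives 47 → no gain ✓; to a=1.8 gives 88 − 4.0×1.8 = 80.8 → no gain ✓.
Mid-quality (own payoff 88 − 9.1×1.8 = 71.62): to a=0 gives 47 → no gain ✓; to a=3.3 gives 115 − 9.1×3.3 = 84.97 → profitable ✗.
3 of the 6 constraints hold; not an equilibrium.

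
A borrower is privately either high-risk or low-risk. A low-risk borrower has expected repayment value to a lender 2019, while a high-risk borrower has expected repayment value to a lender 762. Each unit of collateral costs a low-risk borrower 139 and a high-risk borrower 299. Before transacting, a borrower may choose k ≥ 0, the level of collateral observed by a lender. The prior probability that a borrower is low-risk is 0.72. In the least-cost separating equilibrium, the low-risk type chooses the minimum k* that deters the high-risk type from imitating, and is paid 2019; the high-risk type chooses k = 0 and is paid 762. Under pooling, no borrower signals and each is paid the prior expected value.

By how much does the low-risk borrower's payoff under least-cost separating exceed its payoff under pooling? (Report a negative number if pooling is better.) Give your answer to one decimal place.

Least-cost separating signal: k* solves 762 = 2019 − 299·k*, so k* = (2019 − 762)/299 ≈ 4.2040.
Low-risk type's separating payoff: 2019 − 139 × k* = 2019 − 139 × (2019 − 762)/299 = 2019 − 174723/299 ≈ 1434.642.
Pooling payoff: 0.72 × 2019 + 0.28 × 762 = 1667.04.
Difference: 1434.642 − 1667.04 = -232.398, i.e. -232.4 to one decimal place.
The low-risk type would prefer the pooling outcome.

-232.4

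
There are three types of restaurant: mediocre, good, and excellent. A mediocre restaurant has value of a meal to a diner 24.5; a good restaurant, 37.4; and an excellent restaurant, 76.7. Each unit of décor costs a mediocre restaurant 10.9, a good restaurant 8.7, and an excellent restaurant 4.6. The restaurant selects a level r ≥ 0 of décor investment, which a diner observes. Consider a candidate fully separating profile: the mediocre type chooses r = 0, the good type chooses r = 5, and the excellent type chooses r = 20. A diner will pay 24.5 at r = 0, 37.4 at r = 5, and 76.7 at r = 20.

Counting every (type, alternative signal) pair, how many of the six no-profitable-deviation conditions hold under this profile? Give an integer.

3

Mediocre (own payoff 24.5): to r=5 gives 37.4 − 10.9×5 = -17.1 → no gain ✓; to r=20 gives 76.7 − 10.9×20 = -141.3 → no gain ✓.
Good (own payoff 37.4 − 8.7×5 = -6.1): to r=0 gives 24.5 → profitable ✗; to r=20 gives 76.7 − 8.7×20 = -97.3 → no gain ✓.
Excellent (own payoff 76.7 − 4.6×20 = -15.3): to r=0 gives 24.5 → profitable ✗; to r=5 gives 37.4 − 4.6×5 = 14.4 → profitable ✗.
3 of the 6 constraints hold; not an equilibrium.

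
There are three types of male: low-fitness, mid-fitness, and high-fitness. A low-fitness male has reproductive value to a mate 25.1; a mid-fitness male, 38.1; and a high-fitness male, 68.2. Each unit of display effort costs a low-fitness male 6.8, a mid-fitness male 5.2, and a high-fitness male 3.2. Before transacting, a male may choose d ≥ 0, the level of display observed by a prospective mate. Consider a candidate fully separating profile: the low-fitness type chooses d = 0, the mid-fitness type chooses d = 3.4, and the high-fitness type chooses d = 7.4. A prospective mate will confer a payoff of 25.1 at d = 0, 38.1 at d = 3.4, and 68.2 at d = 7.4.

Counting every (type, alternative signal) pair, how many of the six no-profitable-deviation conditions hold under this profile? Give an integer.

Mid-fitness (own payoff 38.1 − 5.2×3.4 = 20.42): to d=0 gives 25.1 → profitable ✗; to d=7.4 gives 68.2 − 5.2×7.4 = 29.72 → profitable ✗.
Low-fitness (own payoff 25.1): to d=3.4 gives 38.1 − 6.8×3.4 = 14.98 → no gain ✓; to d=7.4 gives 68.2 − 6.8×7.4 = 17.88 → no gain ✓.
High-fitness (own payoff 68.2 − 3.2×7.4 = 44.52): to d=0 gives 25.1 → no gain ✓; to d=3.4 gives 38.1 − 3.2×3.4 = 27.22 → no gain ✓.
4 of the 6 constraints hold; not an equilibrium.

4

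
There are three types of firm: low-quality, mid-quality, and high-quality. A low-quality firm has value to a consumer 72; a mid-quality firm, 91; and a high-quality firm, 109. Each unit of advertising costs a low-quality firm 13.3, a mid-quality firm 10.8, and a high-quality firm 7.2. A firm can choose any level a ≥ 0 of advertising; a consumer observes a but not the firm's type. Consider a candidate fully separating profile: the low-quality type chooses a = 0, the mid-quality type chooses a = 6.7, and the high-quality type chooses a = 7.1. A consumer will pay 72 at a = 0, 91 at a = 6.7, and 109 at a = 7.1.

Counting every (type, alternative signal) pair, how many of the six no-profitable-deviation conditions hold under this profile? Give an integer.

Low-quality (own payoff 72): to a=6.7 gives 91 − 13.3×6.7 = 1.89 → no gain ✓; to a=7.1 gives 109 − 13.3×7.1 = 14.57 → no gain ✓.
High-quality (own payoff 109 − 7.2×7.1 = 57.88): to a=0 gives 72 → profitable ✗; to a=6.7 gives 91 − 7.2×6.7 = 42.76 → no gain ✓.
Mid-quality (own payoff 91 − 10.8×6.7 = 18.64): to a=0 gives 72 → profitable ✗; to a=7.1 gives 109 − 10.8×7.1 = 32.32 → profitable ✗.
3 of the 6 constraints hold; not an equilibrium.

3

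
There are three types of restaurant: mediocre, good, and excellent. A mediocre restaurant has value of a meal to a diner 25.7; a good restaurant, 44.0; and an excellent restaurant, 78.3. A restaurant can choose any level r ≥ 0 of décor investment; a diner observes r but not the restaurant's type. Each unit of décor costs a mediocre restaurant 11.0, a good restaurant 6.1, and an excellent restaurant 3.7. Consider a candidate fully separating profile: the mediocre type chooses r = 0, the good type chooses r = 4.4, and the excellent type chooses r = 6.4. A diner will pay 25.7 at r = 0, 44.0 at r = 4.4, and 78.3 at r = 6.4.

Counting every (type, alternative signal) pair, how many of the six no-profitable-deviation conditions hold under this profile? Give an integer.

4

Excellent (own payoff 78.3 − 3.7×6.4 = 54.62): to r=0 gives 25.7 → no gain ✓; to r=4.4 gives 44.0 − 3.7×4.4 = 27.72 → no gain ✓.
Mediocre (own payoff 25.7): to r=4.4 gives 44.0 − 11.0×4.4 = -4.4 → no gain ✓; to r=6.4 gives 78.3 − 11.0×6.4 = 7.9 → no gain ✓.
Good (own payoff 44.0 − 6.1×4.4 = 17.16): to r=0 gives 25.7 → profitable ✗; to r=6.4 gives 78.3 − 6.1×6.4 = 39.26 → profitable ✗.
4 of the 6 constraints hold; not an equilibrium.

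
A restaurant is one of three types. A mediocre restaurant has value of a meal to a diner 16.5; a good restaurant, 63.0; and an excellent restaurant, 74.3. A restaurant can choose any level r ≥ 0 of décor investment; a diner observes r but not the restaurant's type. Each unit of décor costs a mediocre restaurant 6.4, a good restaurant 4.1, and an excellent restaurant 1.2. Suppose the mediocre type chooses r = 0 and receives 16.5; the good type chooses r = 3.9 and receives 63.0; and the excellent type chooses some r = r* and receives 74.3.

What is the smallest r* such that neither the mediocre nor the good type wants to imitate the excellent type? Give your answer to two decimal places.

9.03

Mediocre type (on-path payoff 16.5) won't mimic when 16.5 ≥ 74.3 − 6.4·r*, i.e. r* ≥ 9.03.
Good type (on-path payoff 63.0 − 4.1×3.9 = 47.01) won't mimic when 47.01 ≥ 74.3 − 4.1·r*, i.e. r* ≥ 6.66.
Both must hold, so r* = max(9.03, 6.66) = 9.03. The mediocre type's constraint binds.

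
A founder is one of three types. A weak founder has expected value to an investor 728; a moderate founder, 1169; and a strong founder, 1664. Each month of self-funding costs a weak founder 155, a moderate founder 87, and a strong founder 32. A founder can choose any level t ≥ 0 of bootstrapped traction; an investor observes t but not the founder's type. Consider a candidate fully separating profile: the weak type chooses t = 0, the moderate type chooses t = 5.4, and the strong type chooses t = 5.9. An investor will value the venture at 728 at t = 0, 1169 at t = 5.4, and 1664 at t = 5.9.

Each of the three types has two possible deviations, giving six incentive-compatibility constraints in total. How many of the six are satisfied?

3

Weak (own payoff 728): to t=5.4 gives 1169 − 155×5.4 = 332 → no gain ✓; to t=5.9 gives 1664 − 155×5.9 = 749.5 → profitable ✗.
Moderate (own payoff 1169 − 87×5.4 = 699.2): to t=0 gives 728 → profitable ✗; to t=5.9 gives 1664 − 87×5.9 = 1150.7 → profitable ✗.
Strong (own payoff 1664 − 32×5.9 = 1475.2): to t=0 gives 728 → no gain ✓; to t=5.4 gives 1169 − 32×5.4 = 996.2 → no gain ✓.
3 of the 6 constraints hold; not an equilibrium.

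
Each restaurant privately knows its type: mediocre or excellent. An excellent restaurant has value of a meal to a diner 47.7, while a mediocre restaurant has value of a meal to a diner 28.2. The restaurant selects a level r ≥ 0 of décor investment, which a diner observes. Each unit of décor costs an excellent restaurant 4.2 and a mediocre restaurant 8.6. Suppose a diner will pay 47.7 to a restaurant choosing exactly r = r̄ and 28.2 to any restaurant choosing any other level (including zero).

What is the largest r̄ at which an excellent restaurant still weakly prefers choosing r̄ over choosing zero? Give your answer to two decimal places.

4.64

Choosing r̄ yields the excellent type 47.7 − 4.2·r̄; choosing zero yields 28.2.
The excellent type is indifferent at 47.7 − 4.2·r̄ = 28.2, i.e. r̄ = (47.7 − 28.2) / 4.2 ≈ 4.64.
For any r̄ above 4.64 the excellent type would rather pool at zero, so separation collapses.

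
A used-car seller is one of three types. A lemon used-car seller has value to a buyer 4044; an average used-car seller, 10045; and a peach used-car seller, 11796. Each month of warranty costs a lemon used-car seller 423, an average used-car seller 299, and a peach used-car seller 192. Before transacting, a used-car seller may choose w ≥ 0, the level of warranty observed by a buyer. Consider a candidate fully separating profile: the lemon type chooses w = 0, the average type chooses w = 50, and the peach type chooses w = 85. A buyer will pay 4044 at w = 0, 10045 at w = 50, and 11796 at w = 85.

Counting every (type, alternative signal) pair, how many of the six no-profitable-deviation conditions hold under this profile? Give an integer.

3

Average (own payoff 10045 − 299×50 = -4905): to w=0 gives 4044 → profitable ✗; to w=85 gives 11796 − 299×85 = -13619 → no gain ✓.
Peach (own payoff 11796 − 192×85 = -4524): to w=0 gives 4044 → profitable ✗; to w=50 gives 10045 − 192×50 = 445 → profitable ✗.
Lemon (own payoff 4044): to w=50 gives 10045 − 423×50 = -11105 → no gain ✓; to w=85 gives 11796 − 423×85 = -24159 → no gain ✓.
3 of the 6 constraints hold; not an equilibrium.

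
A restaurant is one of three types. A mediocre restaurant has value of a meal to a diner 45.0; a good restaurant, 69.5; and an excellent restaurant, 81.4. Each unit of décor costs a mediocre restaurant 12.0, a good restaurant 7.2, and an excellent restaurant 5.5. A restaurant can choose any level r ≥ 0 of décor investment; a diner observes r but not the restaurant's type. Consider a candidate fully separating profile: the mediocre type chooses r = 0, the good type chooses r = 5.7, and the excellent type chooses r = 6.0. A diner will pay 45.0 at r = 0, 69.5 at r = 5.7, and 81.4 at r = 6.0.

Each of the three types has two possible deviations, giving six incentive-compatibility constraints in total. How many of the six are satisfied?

Good (own payoff 69.5 − 7.2×5.7 = 28.46): to r=0 gives 45.0 → profitable ✗; to r=6.0 gives 81.4 − 7.2×6.0 = 38.2 → profitable ✗.
Excellent (own payoff 81.4 − 5.5×6.0 = 48.4): to r=0 gives 45.0 → no gain ✓; to r=5.7 gives 69.5 − 5.5×5.7 = 38.15 → no gain ✓.
Mediocre (own payoff 45.0): to r=5.7 gives 69.5 − 12.0×5.7 = 1.1 → no gain ✓; to r=6.0 gives 81.4 − 12.0×6.0 = 9.4 → no gain ✓.
4 of the 6 constraints hold; not an equilibrium.

4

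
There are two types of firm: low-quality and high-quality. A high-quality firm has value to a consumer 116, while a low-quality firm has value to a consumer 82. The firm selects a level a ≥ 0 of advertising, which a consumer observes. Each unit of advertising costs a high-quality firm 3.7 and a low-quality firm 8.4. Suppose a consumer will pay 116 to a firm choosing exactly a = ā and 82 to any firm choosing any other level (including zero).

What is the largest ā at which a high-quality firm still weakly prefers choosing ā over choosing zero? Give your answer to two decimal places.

9.19

Choosing ā yields the high-quality type 116 − 3.7·ā; choosing zero yields 82.
The high-quality type is indifferent at 116 − 3.7·ā = 82, i.e. ā = (116 − 82) / 3.7 ≈ 9.19.
For any ā above 9.19 the high-quality type would rather pool at zero, so separation collapses.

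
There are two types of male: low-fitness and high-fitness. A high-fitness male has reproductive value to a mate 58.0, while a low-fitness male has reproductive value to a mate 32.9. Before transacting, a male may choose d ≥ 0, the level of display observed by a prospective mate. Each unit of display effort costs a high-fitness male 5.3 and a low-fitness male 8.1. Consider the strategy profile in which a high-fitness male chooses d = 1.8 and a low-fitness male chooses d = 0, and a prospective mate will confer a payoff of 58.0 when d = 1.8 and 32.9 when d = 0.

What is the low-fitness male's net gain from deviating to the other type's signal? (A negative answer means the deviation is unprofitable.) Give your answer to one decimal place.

Playing d = 0 the low-fitness male receives 32.9.
Deviating to d = 1.8 brings payment 58.0 at cost 8.1 × 1.8 = 14.58, netting 43.42.
Gain from deviating: 43.42 − 32.9 = 10.52, i.e. 10.5 to one decimal place.
The gain is positive, so the low-fitness type's incentive-compatibility constraint is violated — this profile is not a separating equilibrium.

10.5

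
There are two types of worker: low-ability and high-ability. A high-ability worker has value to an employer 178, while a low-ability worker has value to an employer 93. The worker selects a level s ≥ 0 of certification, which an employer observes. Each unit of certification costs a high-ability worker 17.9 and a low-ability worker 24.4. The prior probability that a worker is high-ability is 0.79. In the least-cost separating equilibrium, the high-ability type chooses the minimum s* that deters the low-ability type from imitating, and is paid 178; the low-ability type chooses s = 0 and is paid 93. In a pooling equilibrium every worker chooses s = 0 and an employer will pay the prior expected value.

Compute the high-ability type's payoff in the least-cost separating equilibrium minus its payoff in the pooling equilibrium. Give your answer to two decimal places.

-44.51

Least-cost separating signal: s* solves 93 = 178 − 24.4·s*, so s* = (178 − 93)/24.4 ≈ 3.4836.
High-ability type's separating payoff: 178 − 17.9 × s* = 178 − 17.9 × (178 − 93)/24.4 = 178 − 1521.5/24.4 ≈ 115.6434.
Pooling payoff: 0.79 × 178 + 0.21 × 93 = 160.15.
Difference: 115.6434 − 160.15 = -44.5066, i.e. -44.51 to two decimal places.
The high-ability type would prefer the pooling outcome.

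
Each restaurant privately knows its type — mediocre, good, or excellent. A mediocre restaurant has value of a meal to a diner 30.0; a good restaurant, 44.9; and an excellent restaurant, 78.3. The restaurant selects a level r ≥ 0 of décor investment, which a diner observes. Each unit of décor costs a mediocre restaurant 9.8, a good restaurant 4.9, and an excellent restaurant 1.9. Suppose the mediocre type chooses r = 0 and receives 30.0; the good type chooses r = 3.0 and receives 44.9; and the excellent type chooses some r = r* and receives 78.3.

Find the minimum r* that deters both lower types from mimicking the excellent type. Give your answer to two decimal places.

Good type (on-path payoff 44.9 − 4.9×3.0 = 30.2) won't mimic when 30.2 ≥ 78.3 − 4.9·r*, i.e. r* ≥ 9.82.
Mediocre type (on-path payoff 30.0) won't mimic when 30.0 ≥ 78.3 − 9.8·r*, i.e. r* ≥ 4.93.
Both must hold, so r* = max(4.93, 9.82) = 9.82. The good type's constraint binds.

9.82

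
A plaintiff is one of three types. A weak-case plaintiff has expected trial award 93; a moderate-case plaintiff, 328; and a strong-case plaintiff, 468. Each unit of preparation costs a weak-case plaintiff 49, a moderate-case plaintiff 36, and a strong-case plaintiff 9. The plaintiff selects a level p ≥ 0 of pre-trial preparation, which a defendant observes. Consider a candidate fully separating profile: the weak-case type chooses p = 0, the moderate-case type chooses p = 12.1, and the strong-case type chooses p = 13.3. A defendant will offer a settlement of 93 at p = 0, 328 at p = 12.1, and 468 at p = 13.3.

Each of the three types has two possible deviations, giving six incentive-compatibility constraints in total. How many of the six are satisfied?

4

Strong-case (own payoff 468 − 9×13.3 = 348.3): to p=0 gives 93 → no gain ✓; to p=12.1 gives 328 − 9×12.1 = 219.1 → no gain ✓.
Weak-case (own payoff 93): to p=12.1 gives 328 − 49×12.1 = -264.9 → no gain ✓; to p=13.3 gives 468 − 49×13.3 = -183.7 → no gain ✓.
Moderate-case (own payoff 328 − 36×12.1 = -107.6): to p=0 gives 93 → profitable ✗; to p=13.3 gives 468 − 36×13.3 = -10.8 → profitable ✗.
4 of the 6 constraints hold; not an equilibrium.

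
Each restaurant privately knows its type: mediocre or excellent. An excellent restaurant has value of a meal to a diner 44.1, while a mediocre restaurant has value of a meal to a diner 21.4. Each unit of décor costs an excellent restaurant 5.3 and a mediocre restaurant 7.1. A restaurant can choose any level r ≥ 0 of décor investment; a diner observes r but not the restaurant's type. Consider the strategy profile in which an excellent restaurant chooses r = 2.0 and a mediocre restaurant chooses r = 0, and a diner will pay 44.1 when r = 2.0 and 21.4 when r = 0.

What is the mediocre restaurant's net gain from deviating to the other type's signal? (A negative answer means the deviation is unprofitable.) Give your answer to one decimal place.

Playing r = 0 the mediocre restaurant receives 21.4.
Deviating to r = 2.0 brings payment 44.1 at cost 7.1 × 2.0 = 14.2, netting 29.9.
Gain from deviating: 29.9 − 21.4 = 8.5.
The gain is positive, so the mediocre type's incentive-compatibility constraint is violated — this profile is not a separating equilibrium.

8.5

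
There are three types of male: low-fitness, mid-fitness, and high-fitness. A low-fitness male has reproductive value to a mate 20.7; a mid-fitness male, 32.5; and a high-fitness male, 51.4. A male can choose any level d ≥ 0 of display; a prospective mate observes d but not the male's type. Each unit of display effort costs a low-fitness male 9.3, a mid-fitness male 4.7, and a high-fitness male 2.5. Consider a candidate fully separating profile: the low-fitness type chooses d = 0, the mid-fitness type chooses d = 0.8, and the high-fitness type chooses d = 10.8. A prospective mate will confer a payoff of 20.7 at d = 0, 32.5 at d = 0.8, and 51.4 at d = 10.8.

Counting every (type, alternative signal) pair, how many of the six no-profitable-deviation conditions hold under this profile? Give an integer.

High-fitness (own payoff 51.4 − 2.5×10.8 = 24.4): to d=0 gives 20.7 → no gain ✓; to d=0.8 gives 32.5 − 2.5×0.8 = 30.5 → profitable ✗.
Low-fitness (own payoff 20.7): to d=0.8 gives 32.5 − 9.3×0.8 = 25.06 → profitable ✗; to d=10.8 gives 51.4 − 9.3×10.8 = -49.04 → no gain ✓.
Mid-fitness (own payoff 32.5 − 4.7×0.8 = 28.74): to d=0 gives 20.7 → no gain ✓; to d=10.8 gives 51.4 − 4.7×10.8 = 0.64 → no gain ✓.
4 of the 6 constraints hold; not an equilibrium.

4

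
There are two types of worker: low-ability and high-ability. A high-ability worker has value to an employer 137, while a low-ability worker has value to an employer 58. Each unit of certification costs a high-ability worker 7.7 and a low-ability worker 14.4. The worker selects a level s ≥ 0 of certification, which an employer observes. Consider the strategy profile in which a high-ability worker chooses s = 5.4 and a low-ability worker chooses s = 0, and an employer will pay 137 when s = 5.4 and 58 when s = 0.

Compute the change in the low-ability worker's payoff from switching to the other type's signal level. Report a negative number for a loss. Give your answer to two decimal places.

Playing s = 0 the low-ability worker receives 58.
Deviating to s = 5.4 brings payment 137 at cost 14.4 × 5.4 = 77.76, netting 59.24.
Gain from deviating: 59.24 − 58 = 1.24.
The gain is positive, so the low-ability type's incentive-compatibility constraint is violated — this profile is not a separating equilibrium.

1.24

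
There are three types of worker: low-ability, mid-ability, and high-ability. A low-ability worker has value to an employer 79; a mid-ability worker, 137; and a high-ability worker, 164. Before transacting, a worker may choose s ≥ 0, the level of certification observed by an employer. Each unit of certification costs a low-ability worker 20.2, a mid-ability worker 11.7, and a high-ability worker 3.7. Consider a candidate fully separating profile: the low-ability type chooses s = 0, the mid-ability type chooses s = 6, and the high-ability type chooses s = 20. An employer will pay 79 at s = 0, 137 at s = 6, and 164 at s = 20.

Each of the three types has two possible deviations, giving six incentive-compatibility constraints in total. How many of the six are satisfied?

4

High-ability (own payoff 164 − 3.7×20 = 90): to s=0 gives 79 → no gain ✓; to s=6 gives 137 − 3.7×6 = 114.8 → profitable ✗.
Mid-ability (own payoff 137 − 11.7×6 = 66.8): to s=0 gives 79 → profitable ✗; to s=20 gives 164 − 11.7×20 = -70 → no gain ✓.
Low-ability (own payoff 79): to s=6 gives 137 − 20.2×6 = 15.8 → no gain ✓; to s=20 gives 164 − 20.2×20 = -240 → no gain ✓.
4 of the 6 constraints hold; not an equilibrium.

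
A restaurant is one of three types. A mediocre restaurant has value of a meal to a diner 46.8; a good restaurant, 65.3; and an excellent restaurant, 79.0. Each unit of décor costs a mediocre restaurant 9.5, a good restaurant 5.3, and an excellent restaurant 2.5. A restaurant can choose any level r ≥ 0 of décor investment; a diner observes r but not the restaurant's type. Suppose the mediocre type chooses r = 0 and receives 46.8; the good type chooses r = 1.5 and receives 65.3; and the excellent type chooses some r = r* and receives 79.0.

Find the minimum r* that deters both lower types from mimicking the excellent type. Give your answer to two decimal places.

4.08

Mediocre type (on-path payoff 46.8) won't mimic when 46.8 ≥ 79.0 − 9.5·r*, i.e. r* ≥ 3.39.
Good type (on-path payoff 65.3 − 5.3×1.5 = 57.35) won't mimic when 57.35 ≥ 79.0 − 5.3·r*, i.e. r* ≥ 4.08.
Both must hold, so r* = max(3.39, 4.08) = 4.08. The good type's constraint binds.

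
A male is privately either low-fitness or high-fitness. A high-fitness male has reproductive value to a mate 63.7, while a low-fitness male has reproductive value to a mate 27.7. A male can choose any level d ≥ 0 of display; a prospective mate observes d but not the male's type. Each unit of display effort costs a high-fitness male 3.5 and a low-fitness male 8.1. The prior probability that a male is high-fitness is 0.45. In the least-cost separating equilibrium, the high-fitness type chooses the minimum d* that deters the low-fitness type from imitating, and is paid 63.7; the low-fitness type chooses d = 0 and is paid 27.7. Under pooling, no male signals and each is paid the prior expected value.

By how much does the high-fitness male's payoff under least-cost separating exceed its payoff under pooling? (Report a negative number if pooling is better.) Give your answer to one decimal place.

4.2

Least-cost separating signal: d* solves 27.7 = 63.7 − 8.1·d*, so d* = (63.7 − 27.7)/8.1 ≈ 4.4444.
High-fitness type's separating payoff: 63.7 − 3.5 × d* = 63.7 − 3.5 × (63.7 − 27.7)/8.1 = 63.7 − 126/8.1 ≈ 48.144.
Pooling payoff: 0.45 × 63.7 + 0.55 × 27.7 = 43.9.
Difference: 48.144 − 43.9 = 4.244, i.e. 4.2 to one decimal place.
The high-fitness type prefers to separate.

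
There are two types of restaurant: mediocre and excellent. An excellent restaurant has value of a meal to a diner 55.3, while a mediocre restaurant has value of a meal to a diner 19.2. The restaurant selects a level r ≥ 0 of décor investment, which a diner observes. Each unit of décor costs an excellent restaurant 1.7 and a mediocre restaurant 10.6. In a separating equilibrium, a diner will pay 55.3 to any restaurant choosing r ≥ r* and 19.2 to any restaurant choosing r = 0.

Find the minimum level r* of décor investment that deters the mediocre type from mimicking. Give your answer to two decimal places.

A mediocre restaurant choosing r = 0 receives 19.2.
Imitating at r* instead would pay 55.3 at cost 10.6·r*, netting 55.3 − 10.6·r*.
Indifference: 19.2 = 55.3 − 10.6·r*, so r* = (55.3 − 19.2) / 10.6 ≈ 3.41.
At r* the mediocre type's incentive constraint just binds; the excellent type strictly prefers r* since its per-unit cost is lower.

3.41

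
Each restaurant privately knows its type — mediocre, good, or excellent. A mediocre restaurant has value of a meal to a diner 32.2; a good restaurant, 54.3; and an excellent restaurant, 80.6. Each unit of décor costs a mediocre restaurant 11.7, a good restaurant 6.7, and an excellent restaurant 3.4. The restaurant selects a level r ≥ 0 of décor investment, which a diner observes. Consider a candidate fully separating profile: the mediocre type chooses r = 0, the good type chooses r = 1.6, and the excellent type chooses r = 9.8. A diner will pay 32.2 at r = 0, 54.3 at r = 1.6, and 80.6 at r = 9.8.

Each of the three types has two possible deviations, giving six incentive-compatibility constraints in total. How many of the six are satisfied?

4

Mediocre (own payoff 32.2): to r=1.6 gives 54.3 − 11.7×1.6 = 35.58 → profitable ✗; to r=9.8 gives 80.6 − 11.7×9.8 = -34.06 → no gain ✓.
Excellent (own payoff 80.6 − 3.4×9.8 = 47.28): to r=0 gives 32.2 → no gain ✓; to r=1.6 gives 54.3 − 3.4×1.6 = 48.86 → profitable ✗.
Good (own payoff 54.3 − 6.7×1.6 = 43.58): to r=0 gives 32.2 → no gain ✓; to r=9.8 gives 80.6 − 6.7×9.8 = 14.94 → no gain ✓.
4 of the 6 constraints hold; not an equilibrium.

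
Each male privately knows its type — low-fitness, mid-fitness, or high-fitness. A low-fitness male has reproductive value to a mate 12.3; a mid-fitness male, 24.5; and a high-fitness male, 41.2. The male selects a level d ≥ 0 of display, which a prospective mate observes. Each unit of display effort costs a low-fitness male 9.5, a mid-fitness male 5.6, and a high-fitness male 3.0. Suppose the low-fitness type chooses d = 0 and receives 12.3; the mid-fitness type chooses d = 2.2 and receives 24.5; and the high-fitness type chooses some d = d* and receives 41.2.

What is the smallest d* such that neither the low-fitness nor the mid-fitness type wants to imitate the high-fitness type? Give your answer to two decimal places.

5.18

Low-fitness type (on-path payoff 12.3) won't mimic when 12.3 ≥ 41.2 − 9.5·d*, i.e. d* ≥ 3.04.
Mid-fitness type (on-path payoff 24.5 − 5.6×2.2 = 12.18) won't mimic when 12.18 ≥ 41.2 − 5.6·d*, i.e. d* ≥ 5.18.
Both must hold, so d* = max(3.04, 5.18) = 5.18. The mid-fitness type's constraint binds.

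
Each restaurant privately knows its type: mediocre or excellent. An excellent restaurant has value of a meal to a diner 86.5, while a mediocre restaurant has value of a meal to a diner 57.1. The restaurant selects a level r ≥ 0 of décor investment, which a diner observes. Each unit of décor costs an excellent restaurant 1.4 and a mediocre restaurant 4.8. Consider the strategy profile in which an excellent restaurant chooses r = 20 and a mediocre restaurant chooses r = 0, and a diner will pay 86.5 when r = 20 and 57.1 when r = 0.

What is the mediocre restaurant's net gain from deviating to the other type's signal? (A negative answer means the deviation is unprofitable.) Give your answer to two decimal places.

-66.60

Playing r = 0 the mediocre restaurant receives 57.1.
Deviating to r = 20 brings payment 86.5 at cost 4.8 × 20 = 96, netting -9.5.
Gain from deviating: -9.5 − 57.1 = -66.60.
The gain is negative, so the mediocre type's incentive-compatibility constraint is satisfied.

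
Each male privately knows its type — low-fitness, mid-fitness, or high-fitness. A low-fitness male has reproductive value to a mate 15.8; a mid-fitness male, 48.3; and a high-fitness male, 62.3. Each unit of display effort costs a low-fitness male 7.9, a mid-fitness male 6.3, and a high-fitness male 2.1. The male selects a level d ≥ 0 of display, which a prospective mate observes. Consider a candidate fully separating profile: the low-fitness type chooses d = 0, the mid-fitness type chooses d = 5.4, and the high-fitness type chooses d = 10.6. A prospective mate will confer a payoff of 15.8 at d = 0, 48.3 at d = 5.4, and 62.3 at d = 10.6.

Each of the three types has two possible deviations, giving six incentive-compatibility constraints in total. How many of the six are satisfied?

5

Low-fitness (own payoff 15.8): to d=5.4 gives 48.3 − 7.9×5.4 = 5.64 → no gain ✓; to d=10.6 gives 62.3 − 7.9×10.6 = -21.44 → no gain ✓.
Mid-fitness (own payoff 48.3 − 6.3×5.4 = 14.28): to d=0 gives 15.8 → profitable ✗; to d=10.6 gives 62.3 − 6.3×10.6 = -4.48 → no gain ✓.
High-fitness (own payoff 62.3 − 2.1×10.6 = 40.04): to d=0 gives 15.8 → no gain ✓; to d=5.4 gives 48.3 − 2.1×5.4 = 36.96 → no gain ✓.
5 of the 6 constraints hold; not an equilibrium.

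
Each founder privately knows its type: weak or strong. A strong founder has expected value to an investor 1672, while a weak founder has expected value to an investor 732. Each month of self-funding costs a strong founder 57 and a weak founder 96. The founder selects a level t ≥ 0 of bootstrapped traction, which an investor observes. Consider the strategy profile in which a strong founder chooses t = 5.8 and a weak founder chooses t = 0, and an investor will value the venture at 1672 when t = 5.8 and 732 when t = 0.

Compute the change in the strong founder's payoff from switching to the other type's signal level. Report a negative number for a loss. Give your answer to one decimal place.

Playing t = 5.8 the strong founder receives 1672 − 57 × 5.8 = 1341.4.
Deviating to t = 0 yields 732 instead.
Gain from deviating: 732 − 1341.4 = -609.4.
The gain is negative, so the strong type's incentive-compatibility constraint is satisfied.

-609.4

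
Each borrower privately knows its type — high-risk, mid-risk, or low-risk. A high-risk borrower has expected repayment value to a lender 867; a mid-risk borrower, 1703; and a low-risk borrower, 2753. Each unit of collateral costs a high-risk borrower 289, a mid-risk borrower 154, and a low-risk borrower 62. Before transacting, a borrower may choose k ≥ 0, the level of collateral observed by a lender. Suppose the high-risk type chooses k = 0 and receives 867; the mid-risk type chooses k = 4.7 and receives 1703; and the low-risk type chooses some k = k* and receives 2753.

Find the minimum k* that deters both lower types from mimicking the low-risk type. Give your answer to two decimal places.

11.52

Mid-risk type (on-path payoff 1703 − 154×4.7 = 979.2) won't mimic when 979.2 ≥ 2753 − 154·k*, i.e. k* ≥ 11.52.
High-risk type (on-path payoff 867) won't mimic when 867 ≥ 2753 − 289·k*, i.e. k* ≥ 6.53.
Both must hold, so k* = max(6.53, 11.52) = 11.52. The mid-risk type's constraint binds.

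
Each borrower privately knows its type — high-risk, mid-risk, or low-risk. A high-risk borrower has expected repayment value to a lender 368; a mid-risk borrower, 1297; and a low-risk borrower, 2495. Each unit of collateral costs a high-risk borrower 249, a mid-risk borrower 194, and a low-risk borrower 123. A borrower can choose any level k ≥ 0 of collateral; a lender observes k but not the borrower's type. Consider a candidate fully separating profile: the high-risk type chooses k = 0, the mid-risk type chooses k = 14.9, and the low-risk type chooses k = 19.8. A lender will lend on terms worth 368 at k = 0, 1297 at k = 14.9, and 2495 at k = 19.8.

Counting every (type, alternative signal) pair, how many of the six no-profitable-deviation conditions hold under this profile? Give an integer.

Low-risk (own payoff 2495 − 123×19.8 = 59.6): to k=0 gives 368 → profitable ✗; to k=14.9 gives 1297 − 123×14.9 = -535.7 → no gain ✓.
Mid-risk (own payoff 1297 − 194×14.9 = -1593.6): to k=0 gives 368 → profitable ✗; to k=19.8 gives 2495 − 194×19.8 = -1346.2 → profitable ✗.
High-risk (own payoff 368): to k=14.9 gives 1297 − 249×14.9 = -2413.1 → no gain ✓; to k=19.8 gives 2495 − 249×19.8 = -2435.2 → no gain ✓.
3 of the 6 constraints hold; not an equilibrium.

3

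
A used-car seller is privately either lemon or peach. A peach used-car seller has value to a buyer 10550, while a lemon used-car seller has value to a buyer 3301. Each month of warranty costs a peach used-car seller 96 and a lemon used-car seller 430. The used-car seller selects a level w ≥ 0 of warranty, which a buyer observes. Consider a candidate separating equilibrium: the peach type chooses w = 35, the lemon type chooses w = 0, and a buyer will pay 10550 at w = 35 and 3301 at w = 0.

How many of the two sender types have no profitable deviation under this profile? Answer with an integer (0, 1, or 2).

Lemon type: stay at 0 → 3301; mimic → 10550 − 430 × 35 = -4500. IC holds (3301 ≥ -4500).
Peach type: signal → 10550 − 96 × 35 = 7190; deviate to 0 → 3301. IC holds (7190 ≥ 3301).
2 of 2 constraints hold, so this is a separating equilibrium.

2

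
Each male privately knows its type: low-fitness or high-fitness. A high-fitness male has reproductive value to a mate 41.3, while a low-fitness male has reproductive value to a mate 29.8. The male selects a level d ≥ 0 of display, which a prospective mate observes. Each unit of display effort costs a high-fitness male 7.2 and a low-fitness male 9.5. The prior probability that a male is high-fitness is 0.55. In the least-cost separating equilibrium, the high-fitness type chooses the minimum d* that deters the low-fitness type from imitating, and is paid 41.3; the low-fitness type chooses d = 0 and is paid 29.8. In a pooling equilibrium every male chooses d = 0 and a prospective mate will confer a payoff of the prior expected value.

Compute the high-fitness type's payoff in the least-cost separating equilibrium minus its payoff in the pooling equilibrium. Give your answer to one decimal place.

Least-cost separating signal: d* solves 29.8 = 41.3 − 9.5·d*, so d* = (41.3 − 29.8)/9.5 ≈ 1.2105.
High-fitness type's separating payoff: 41.3 − 7.2 × d* = 41.3 − 7.2 × (41.3 − 29.8)/9.5 = 41.3 − 82.8/9.5 ≈ 32.584.
Pooling payoff: 0.55 × 41.3 + 0.45 × 29.8 = 36.125.
Difference: 32.584 − 36.125 = -3.541, i.e. -3.5 to one decimal place.
The high-fitness type would prefer the pooling outcome.

-3.5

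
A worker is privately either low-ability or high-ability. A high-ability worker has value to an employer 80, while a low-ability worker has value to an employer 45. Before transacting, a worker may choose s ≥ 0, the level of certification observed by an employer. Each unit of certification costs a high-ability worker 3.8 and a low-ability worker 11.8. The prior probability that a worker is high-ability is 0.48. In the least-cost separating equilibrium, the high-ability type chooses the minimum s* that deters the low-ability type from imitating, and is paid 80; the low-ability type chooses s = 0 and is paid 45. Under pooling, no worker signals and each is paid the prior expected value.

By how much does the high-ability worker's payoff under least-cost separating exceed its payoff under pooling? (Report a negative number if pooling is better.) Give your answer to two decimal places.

Least-cost separating signal: s* solves 45 = 80 − 11.8·s*, so s* = (80 − 45)/11.8 ≈ 2.9661.
High-ability type's separating payoff: 80 − 3.8 × s* = 80 − 3.8 × (80 − 45)/11.8 = 80 − 133/11.8 ≈ 68.7288.
Pooling payoff: 0.48 × 80 + 0.52 × 45 = 61.8.
Difference: 68.7288 − 61.8 = 6.9288, i.e. 6.93 to two decimal places.
The high-ability type prefers to separate.

6.93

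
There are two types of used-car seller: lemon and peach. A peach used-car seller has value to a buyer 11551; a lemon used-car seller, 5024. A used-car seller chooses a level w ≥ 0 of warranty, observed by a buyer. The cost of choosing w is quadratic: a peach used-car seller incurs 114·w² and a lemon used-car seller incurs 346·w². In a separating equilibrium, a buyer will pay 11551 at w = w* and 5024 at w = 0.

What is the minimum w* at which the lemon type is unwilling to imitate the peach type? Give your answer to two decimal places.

4.34

The lemon type at w = 0 receives 5024; imitating at w* yields 11551 − 346·w*².
Indifference: 5024 = 11551 − 346·w*², so w*² = (11551 − 5024) / 346 ≈ 18.8642.
w* = √18.8642 ≈ 4.34.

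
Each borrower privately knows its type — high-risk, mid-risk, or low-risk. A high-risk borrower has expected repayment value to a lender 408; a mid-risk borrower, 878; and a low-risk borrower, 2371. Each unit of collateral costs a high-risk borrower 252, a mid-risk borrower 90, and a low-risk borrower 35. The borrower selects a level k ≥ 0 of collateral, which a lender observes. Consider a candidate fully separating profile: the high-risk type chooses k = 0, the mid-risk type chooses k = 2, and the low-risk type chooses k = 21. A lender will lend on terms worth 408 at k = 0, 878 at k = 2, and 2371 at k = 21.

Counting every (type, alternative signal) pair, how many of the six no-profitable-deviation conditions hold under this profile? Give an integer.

Low-risk (own payoff 2371 − 35×21 = 1636): to k=0 gives 408 → no gain ✓; to k=2 gives 878 − 35×2 = 808 → no gain ✓.
High-risk (own payoff 408): to k=2 gives 878 − 252×2 = 374 → no gain ✓; to k=21 gives 2371 − 252×21 = -2921 → no gain ✓.
Mid-risk (own payoff 878 − 90×2 = 698): to k=0 gives 408 → no gain ✓; to k=21 gives 2371 − 90×21 = 481 → no gain ✓.
6 of the 6 constraints hold; this profile is a separating equilibrium.

6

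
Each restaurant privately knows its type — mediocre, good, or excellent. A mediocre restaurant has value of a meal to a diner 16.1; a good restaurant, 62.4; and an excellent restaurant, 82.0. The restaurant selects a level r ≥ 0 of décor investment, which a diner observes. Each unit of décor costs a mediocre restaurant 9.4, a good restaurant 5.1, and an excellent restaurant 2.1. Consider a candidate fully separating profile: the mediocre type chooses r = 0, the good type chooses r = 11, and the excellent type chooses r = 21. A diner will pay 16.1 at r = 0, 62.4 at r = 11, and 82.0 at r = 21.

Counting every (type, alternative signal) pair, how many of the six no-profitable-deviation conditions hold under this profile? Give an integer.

4

Excellent (own payoff 82.0 − 2.1×21 = 37.9): to r=0 gives 16.1 → no gain ✓; to r=11 gives 62.4 − 2.1×11 = 39.3 → profitable ✗.
Good (own payoff 62.4 − 5.1×11 = 6.3): to r=0 gives 16.1 → profitable ✗; to r=21 gives 82.0 − 5.1×21 = -25.1 → no gain ✓.
Mediocre (own payoff 16.1): to r=11 gives 62.4 − 9.4×11 = -41 → no gain ✓; to r=21 gives 82.0 − 9.4×21 = -115.4 → no gain ✓.
4 of the 6 constraints hold; not an equilibrium.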